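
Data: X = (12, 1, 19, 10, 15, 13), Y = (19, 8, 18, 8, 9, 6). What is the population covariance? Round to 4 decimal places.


Cov = (1/n)*sum((xi-xbar)(yi-ybar))
n = 6, xbar = 70/6 = 35/3 ≈ 11.666667, ybar = 68/6 = 34/3 ≈ 11.333333
sum((xi-xbar)(yi-ybar)) = 233/3 ≈ 77.666667
Cov = 77.666667 / 6 = 233/18 ≈ 12.944444

12.9444


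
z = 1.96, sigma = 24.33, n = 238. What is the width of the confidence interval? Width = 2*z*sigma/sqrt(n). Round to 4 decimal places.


width = 2*z*sigma/sqrt(n)
2*z*sigma = 2 * 1.96 * 24.33 = 95.3736
sqrt(238) ≈ 15.427249
width = 95.3736 / 15.427249 ≈ 6.182152

6.1822


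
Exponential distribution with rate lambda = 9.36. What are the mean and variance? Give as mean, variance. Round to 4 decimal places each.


mean = 1/lam, var = 1/lam^2
mean = 1 / 9.36 = 25/234 ≈ 0.106838
lam^2 = 9.36^2 = 87.6096
var = 1 / 87.6096 ≈ 0.011414

0.1068, 0.0114


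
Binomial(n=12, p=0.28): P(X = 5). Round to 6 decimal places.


P = C(n,k) * p^k * (1-p)^(n-k)
C(12,5) = 792
p^k = 0.28^5 ≈ 0.001721037
(1-p)^(n-k) = 0.72^7 ≈ 0.1003061
P = 792 * 0.001721037 * 0.1003061 ≈ 0.136723

0.136723


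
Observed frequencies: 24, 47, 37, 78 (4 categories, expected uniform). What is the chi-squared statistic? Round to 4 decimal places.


chi2 = sum((O-E)^2/E), E = total/4
total = 186, E = 186/4 = 46.5
(24 - 46.5)^2 / 46.5 = 506.25 / 46.5 = 675/62 ≈ 10.887097
(47 - 46.5)^2 / 46.5 = 0.25 / 46.5 = 1/186 ≈ 0.005376
(37 - 46.5)^2 / 46.5 = 90.25 / 46.5 = 361/186 ≈ 1.940860
(78 - 46.5)^2 / 46.5 = 992.25 / 46.5 = 1323/62 ≈ 21.338710
chi2 = 3178/93 ≈ 34.172043

34.1720


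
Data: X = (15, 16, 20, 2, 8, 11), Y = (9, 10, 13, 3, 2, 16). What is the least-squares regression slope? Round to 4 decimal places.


b = sum((xi-xbar)(yi-ybar)) / sum((xi-xbar)^2)
n = 6, xbar = 72/6 = 12, ybar = 53/6 ≈ 8.833333
Sxy = sum((xi-xbar)(yi-ybar)) = 117
Sxx = sum((xi-xbar)^2) = 206
b = Sxy / Sxx = 117/206 ≈ 0.567961

0.5680


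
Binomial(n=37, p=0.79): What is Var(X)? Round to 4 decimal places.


Var = n*p*(1-p) = 37 * 0.79 * 0.21 = 6.1383

6.1383


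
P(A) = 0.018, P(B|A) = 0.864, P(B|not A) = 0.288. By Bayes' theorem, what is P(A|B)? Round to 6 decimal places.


P(A|B) = P(B|A)*P(A) / P(B), P(B) = P(B|A)*P(A) + P(B|not A)*P(not A)
P(B|A)*P(A) = 0.864 * 0.018 = 0.015552
P(B|not A)*P(not A) = 0.288 * 0.982 = 0.282816
P(B) = 0.015552 + 0.282816 = 0.298368
P(A|B) = 0.015552 / 0.298368 = 27/518 ≈ 0.05212355

0.052124


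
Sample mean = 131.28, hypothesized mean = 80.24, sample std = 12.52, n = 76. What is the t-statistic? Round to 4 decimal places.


t = (xbar - mu0) / (s/sqrt(n))
xbar - mu0 = 131.28 - 80.24 = 51.04
sqrt(76) ≈ 8.71779789
s/sqrt(n) = 12.52 / 8.71779789 ≈ 1.43614249
t = 51.04 / 1.43614249 ≈ 35.539649

35.5396


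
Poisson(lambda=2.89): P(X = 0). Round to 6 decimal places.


P = e^(-lam) * lam^k / k!
e^(-2.89) ≈ 0.05557621
lam^k = 2.89^0 = 1
k! = 0! = 1
P = 0.05557621 * 1 / 1 ≈ 0.055576

0.055576


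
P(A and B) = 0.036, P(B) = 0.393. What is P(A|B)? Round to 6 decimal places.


P(A|B) = P(A and B) / P(B) = 0.036 / 0.393 = 12/131 ≈ 0.09160305

0.091603


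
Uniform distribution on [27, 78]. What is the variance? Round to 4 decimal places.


Var = (b-a)^2 / 12
(b-a)^2 = (78 - 27)^2 = 2601
Var = 2601/12 = 216.75

216.7500


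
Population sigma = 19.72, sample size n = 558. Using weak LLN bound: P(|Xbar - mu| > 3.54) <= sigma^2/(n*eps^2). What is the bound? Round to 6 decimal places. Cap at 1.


bound = min(1, sigma^2/(n*eps^2))
sigma^2 = 19.72^2 = 388.8784
n*eps^2 = 558 * 3.54^2 = 558 * 12.5316 = 6992.6328
sigma^2/(n*eps^2) = 388.8784 / 6992.6328 ≈ 0.05561259

0.055613


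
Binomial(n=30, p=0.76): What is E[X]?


E[X] = n*p = 30 * 0.76 = 22.8

22.8


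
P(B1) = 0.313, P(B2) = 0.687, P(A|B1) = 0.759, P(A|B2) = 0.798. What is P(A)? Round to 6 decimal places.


P(A) = P(A|B1)*P(B1) + P(A|B2)*P(B2)
P(A|B1)*P(B1) = 0.759 * 0.313 = 0.237567
P(A|B2)*P(B2) = 0.798 * 0.687 = 0.548226
P(A) = 0.237567 + 0.548226 = 0.785793

0.785793


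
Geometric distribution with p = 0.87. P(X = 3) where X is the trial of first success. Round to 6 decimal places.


P = (1-p)^(k-1) * p
(1-p)^(k-1) = 0.13^2 = 0.0169
P = 0.0169 * 0.87 = 0.014703

0.014703


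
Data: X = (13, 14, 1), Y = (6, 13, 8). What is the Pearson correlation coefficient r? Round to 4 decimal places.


r = sum((xi-xbar)(yi-ybar)) / sqrt(sum((xi-xbar)^2) * sum((yi-ybar)^2))
n = 3, xbar = 28/3 ≈ 9.333333, ybar = 27/3 = 9
Sxy = sum((xi-xbar)(yi-ybar)) = 16
Sxx = sum((xi-xbar)^2) = 314/3 ≈ 104.666667
Syy = sum((yi-ybar)^2) = 26
sqrt(Sxx*Syy) ≈ 52.166400
r = Sxy / sqrt(Sxx*Syy) = 16 / 52.166400 ≈ 0.306711

0.3067


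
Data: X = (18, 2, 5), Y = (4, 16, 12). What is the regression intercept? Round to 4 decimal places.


a = ybar - b*xbar, where b = sum((xi-xbar)(yi-ybar)) / sum((xi-xbar)^2)
n = 3, xbar = 25/3 ≈ 8.333333, ybar = 32/3 ≈ 10.666667
Sxy = sum((xi-xbar)(yi-ybar)) = -308/3 ≈ -102.666667
Sxx = sum((xi-xbar)^2) = 434/3 ≈ 144.666667
b = Sxy / Sxx = -22/31 ≈ -0.709677
a = 10.666667 - (-0.709677) * 8.333333 = 514/31 ≈ 16.580645

16.5806


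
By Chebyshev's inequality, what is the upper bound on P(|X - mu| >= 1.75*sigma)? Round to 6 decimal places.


P <= 1/k^2
k^2 = 1.75^2 = 3.0625
1/k^2 = 1 / 3.0625 = 16/49 ≈ 0.32653061

0.326531


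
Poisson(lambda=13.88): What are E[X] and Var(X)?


E[X] = Var(X) = lambda = 13.88

13.88, 13.88


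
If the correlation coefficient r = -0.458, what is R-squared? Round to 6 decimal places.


R^2 = r^2 = (-0.458)^2 = 0.209764

0.209764


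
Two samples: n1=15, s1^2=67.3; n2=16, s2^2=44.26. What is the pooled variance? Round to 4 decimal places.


sp^2 = ((n1-1)*s1^2 + (n2-1)*s2^2)/(n1+n2-2)
(n1-1)*s1^2 = 14 * 67.3 = 942.2
(n2-1)*s2^2 = 15 * 44.26 = 663.9
numerator = 942.2 + 663.9 = 1606.1
n1+n2-2 = 29
sp^2 = 1606.1 / 29 = 16061/290 ≈ 55.382759

55.3828


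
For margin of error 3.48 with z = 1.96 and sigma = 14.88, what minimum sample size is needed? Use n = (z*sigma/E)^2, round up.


z*sigma/E = 1.96 * 14.88 / 3.48 = 6076/725 ≈ 8.380690
(z*sigma/E)^2 ≈ 70.235959
round up: n = 71

71


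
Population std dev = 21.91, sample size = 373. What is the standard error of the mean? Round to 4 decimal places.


SE = sigma / sqrt(n)
sqrt(373) ≈ 19.313208
SE = 21.91 / 19.313208 ≈ 1.134457

1.1345


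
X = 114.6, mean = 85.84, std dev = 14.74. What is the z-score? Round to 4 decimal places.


z = (X - mu) / sigma
X - mu = 114.6 - 85.84 = 28.76
z = 28.76 / 14.74 = 1438/737 ≈ 1.951153

1.9512


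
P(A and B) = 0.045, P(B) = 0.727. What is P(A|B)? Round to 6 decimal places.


P(A|B) = P(A and B) / P(B) = 0.045 / 0.727 = 45/727 ≈ 0.06189821

0.061898


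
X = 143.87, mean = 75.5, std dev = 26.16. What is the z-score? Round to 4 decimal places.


z = (X - mu) / sigma
X - mu = 143.87 - 75.5 = 68.37
z = 68.37 / 26.16 = 2279/872 ≈ 2.613532

2.6135


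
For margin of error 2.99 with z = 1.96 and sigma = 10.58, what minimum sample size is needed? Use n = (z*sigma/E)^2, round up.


z*sigma/E = 1.96 * 10.58 / 2.99 = 2254/325 ≈ 6.935385
(z*sigma/E)^2 ≈ 48.099560
round up: n = 49

49


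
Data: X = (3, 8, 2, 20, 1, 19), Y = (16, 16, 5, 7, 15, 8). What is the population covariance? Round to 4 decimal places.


Cov = (1/n)*sum((xi-xbar)(yi-ybar))
n = 6, xbar = 53/6 ≈ 8.833333, ybar = 67/6 ≈ 11.166667
sum((xi-xbar)(yi-ybar)) = -593/6 ≈ -98.833333
Cov = -98.833333 / 6 = -593/36 ≈ -16.472222

-16.4722


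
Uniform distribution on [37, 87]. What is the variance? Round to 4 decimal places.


Var = (b-a)^2 / 12
(b-a)^2 = (87 - 37)^2 = 2500
Var = 2500/12 ≈ 208.333333

208.3333


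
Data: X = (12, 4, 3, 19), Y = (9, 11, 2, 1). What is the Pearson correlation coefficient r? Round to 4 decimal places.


r = sum((xi-xbar)(yi-ybar)) / sqrt(sum((xi-xbar)^2) * sum((yi-ybar)^2))
n = 4, xbar = 38/4 = 9.5, ybar = 23/4 = 5.75
Sxy = sum((xi-xbar)(yi-ybar)) = -41.5
Sxx = sum((xi-xbar)^2) = 169
Syy = sum((yi-ybar)^2) = 74.75
sqrt(Sxx*Syy) ≈ 112.395507
r = Sxy / sqrt(Sxx*Syy) = -41.5 / 112.395507 ≈ -0.369232

-0.3692


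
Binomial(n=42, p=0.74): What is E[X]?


E[X] = n*p = 42 * 0.74 = 31.08

31.08


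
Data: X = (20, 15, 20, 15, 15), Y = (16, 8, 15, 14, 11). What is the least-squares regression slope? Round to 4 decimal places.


b = sum((xi-xbar)(yi-ybar)) / sum((xi-xbar)^2)
n = 5, xbar = 85/5 = 17, ybar = 64/5 = 12.8
Sxy = sum((xi-xbar)(yi-ybar)) = 27
Sxx = sum((xi-xbar)^2) = 30
b = Sxy / Sxx = 0.9

0.9000


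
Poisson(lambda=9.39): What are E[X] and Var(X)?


E[X] = Var(X) = lambda = 9.39

9.39, 9.39


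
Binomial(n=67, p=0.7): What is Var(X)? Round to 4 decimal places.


Var = n*p*(1-p) = 67 * 0.7 * 0.3 = 14.07

14.0700


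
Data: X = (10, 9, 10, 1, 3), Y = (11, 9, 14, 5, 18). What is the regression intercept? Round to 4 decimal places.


a = ybar - b*xbar, where b = sum((xi-xbar)(yi-ybar)) / sum((xi-xbar)^2)
n = 5, xbar = 33/5 = 6.6, ybar = 57/5 = 11.4
Sxy = sum((xi-xbar)(yi-ybar)) = 13.8
Sxx = sum((xi-xbar)^2) = 73.2
b = Sxy / Sxx = 23/122 ≈ 0.188525
a = 11.4 - 0.188525 * 6.6 = 1239/122 ≈ 10.155738

10.1557


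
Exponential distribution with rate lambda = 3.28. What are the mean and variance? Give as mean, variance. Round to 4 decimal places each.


mean = 1/lam, var = 1/lam^2
mean = 1 / 3.28 = 25/82 ≈ 0.304878
lam^2 = 3.28^2 = 10.7584
var = 1 / 10.7584 = 625/6724 ≈ 0.092951

0.3049, 0.0930


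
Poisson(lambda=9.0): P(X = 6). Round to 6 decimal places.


P = e^(-lam) * lam^k / k!
e^(-9.0) ≈ 0.0001234098
lam^k = 9.0^6 = 531441
k! = 6! = 720
P = 0.0001234098 * 531441 / 720 ≈ 0.091090

0.091090


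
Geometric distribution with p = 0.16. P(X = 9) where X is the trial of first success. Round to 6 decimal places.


P = (1-p)^(k-1) * p
(1-p)^(k-1) = 0.84^8 ≈ 0.2478759
P = 0.2478759 * 0.16 ≈ 0.03966014

0.039660


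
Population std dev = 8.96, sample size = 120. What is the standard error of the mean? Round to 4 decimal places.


SE = sigma / sqrt(n)
sqrt(120) ≈ 10.954451
SE = 8.96 / 10.954451 ≈ 0.817932

0.8179


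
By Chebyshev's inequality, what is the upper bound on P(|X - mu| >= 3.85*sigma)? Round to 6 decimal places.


P <= 1/k^2
k^2 = 3.85^2 = 14.8225
1/k^2 = 1 / 14.8225 = 400/5929 ≈ 0.06746500

0.067465


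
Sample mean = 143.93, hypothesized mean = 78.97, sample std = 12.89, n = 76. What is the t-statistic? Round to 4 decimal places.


t = (xbar - mu0) / (s/sqrt(n))
xbar - mu0 = 143.93 - 78.97 = 64.96
sqrt(76) ≈ 8.71779789
s/sqrt(n) = 12.89 / 8.71779789 ≈ 1.47858440
t = 64.96 / 1.47858440 ≈ 43.933914

43.9339


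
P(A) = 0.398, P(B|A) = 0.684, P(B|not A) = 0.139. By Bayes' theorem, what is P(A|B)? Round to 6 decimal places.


P(A|B) = P(B|A)*P(A) / P(B), P(B) = P(B|A)*P(A) + P(B|not A)*P(not A)
P(B|A)*P(A) = 0.684 * 0.398 = 0.272232
P(B|not A)*P(not A) = 0.139 * 0.602 = 0.083678
P(B) = 0.272232 + 0.083678 = 0.35591
P(A|B) = 0.272232 / 0.35591 ≈ 0.76489000

0.764890


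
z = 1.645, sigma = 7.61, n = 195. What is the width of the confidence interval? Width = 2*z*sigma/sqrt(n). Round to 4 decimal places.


width = 2*z*sigma/sqrt(n)
2*z*sigma = 2 * 1.645 * 7.61 = 25.0369
sqrt(195) ≈ 13.964240
width = 25.0369 / 13.964240 ≈ 1.792930

1.7929


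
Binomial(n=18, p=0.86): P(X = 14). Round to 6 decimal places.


P = C(n,k) * p^k * (1-p)^(n-k)
C(18,14) = 3060
p^k = 0.86^14 ≈ 0.1210538
(1-p)^(n-k) = 0.14^4 = 0.00038416
P = 3060 * 0.1210538 * 0.00038416 ≈ 0.142302

0.142302


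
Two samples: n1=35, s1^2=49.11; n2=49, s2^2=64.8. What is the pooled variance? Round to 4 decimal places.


sp^2 = ((n1-1)*s1^2 + (n2-1)*s2^2)/(n1+n2-2)
(n1-1)*s1^2 = 34 * 49.11 = 1669.74
(n2-1)*s2^2 = 48 * 64.8 = 3110.4
numerator = 1669.74 + 3110.4 = 4780.14
n1+n2-2 = 82
sp^2 = 4780.14 / 82 = 239007/4100 ≈ 58.294390

58.2944


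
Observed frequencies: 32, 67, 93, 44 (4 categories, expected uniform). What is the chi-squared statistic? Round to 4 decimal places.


chi2 = sum((O-E)^2/E), E = total/4
total = 236, E = 236/4 = 59
(32 - 59)^2 / 59 = 729 / 59 = 729/59 ≈ 12.355932
(67 - 59)^2 / 59 = 64 / 59 = 64/59 ≈ 1.084746
(93 - 59)^2 / 59 = 1156 / 59 = 1156/59 ≈ 19.593220
(44 - 59)^2 / 59 = 225 / 59 = 225/59 ≈ 3.813559
chi2 = 2174/59 ≈ 36.847458

36.8475


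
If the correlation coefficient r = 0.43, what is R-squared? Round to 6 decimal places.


R^2 = r^2 = (0.43)^2 = 0.1849

0.184900


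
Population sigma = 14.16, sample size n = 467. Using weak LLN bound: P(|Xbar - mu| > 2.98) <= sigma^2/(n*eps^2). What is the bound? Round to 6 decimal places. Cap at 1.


bound = min(1, sigma^2/(n*eps^2))
sigma^2 = 14.16^2 = 200.5056
n*eps^2 = 467 * 2.98^2 = 467 * 8.8804 = 4147.1468
sigma^2/(n*eps^2) = 200.5056 / 4147.1468 ≈ 0.04834784

0.048348


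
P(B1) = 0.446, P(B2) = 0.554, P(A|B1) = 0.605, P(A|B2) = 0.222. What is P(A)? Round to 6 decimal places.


P(A) = P(A|B1)*P(B1) + P(A|B2)*P(B2)
P(A|B1)*P(B1) = 0.605 * 0.446 = 0.26983
P(A|B2)*P(B2) = 0.222 * 0.554 = 0.122988
P(A) = 0.26983 + 0.122988 = 0.392818

0.392818


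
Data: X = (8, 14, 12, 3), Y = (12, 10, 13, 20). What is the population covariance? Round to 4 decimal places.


Cov = (1/n)*sum((xi-xbar)(yi-ybar))
n = 4, xbar = 37/4 = 9.25, ybar = 55/4 = 13.75
sum((xi-xbar)(yi-ybar)) = -56.75
Cov = -56.75 / 4 = -14.1875

-14.1875


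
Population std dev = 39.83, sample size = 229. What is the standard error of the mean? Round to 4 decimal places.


SE = sigma / sqrt(n)
sqrt(229) ≈ 15.132746
SE = 39.83 / 15.132746 ≈ 2.632040

2.6320


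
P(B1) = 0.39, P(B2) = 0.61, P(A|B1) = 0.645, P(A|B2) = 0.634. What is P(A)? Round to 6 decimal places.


P(A) = P(A|B1)*P(B1) + P(A|B2)*P(B2)
P(A|B1)*P(B1) = 0.645 * 0.39 = 0.25155
P(A|B2)*P(B2) = 0.634 * 0.61 = 0.38674
P(A) = 0.25155 + 0.38674 = 0.63829

0.638290


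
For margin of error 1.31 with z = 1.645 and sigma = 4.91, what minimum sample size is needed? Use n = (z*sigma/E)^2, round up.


z*sigma/E = 1.645 * 4.91 / 1.31 ≈ 6.165611
(z*sigma/E)^2 ≈ 38.014755
round up: n = 39

39


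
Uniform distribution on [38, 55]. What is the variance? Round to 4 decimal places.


Var = (b-a)^2 / 12
(b-a)^2 = (55 - 38)^2 = 289
Var = 289/12 ≈ 24.083333

24.0833


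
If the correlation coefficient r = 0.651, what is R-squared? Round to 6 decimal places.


R^2 = r^2 = (0.651)^2 = 0.423801

0.423801


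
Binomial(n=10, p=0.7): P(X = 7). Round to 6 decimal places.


P = C(n,k) * p^k * (1-p)^(n-k)
C(10,7) = 120
p^k = 0.7^7 = 0.0823543
(1-p)^(n-k) = 0.3^3 = 0.027
P = 120 * 0.0823543 * 0.027 ≈ 0.266828

0.266828


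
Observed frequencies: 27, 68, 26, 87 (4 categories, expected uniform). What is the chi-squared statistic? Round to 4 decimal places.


chi2 = sum((O-E)^2/E), E = total/4
total = 208, E = 208/4 = 52
(27 - 52)^2 / 52 = 625 / 52 = 625/52 ≈ 12.019231
(68 - 52)^2 / 52 = 256 / 52 = 64/13 ≈ 4.923077
(26 - 52)^2 / 52 = 676 / 52 = 13
(87 - 52)^2 / 52 = 1225 / 52 = 1225/52 ≈ 23.557692
chi2 = 53.5

53.5000


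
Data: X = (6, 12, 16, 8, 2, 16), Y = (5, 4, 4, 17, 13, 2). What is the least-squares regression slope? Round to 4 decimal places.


b = sum((xi-xbar)(yi-ybar)) / sum((xi-xbar)^2)
n = 6, xbar = 60/6 = 10, ybar = 45/6 = 7.5
Sxy = sum((xi-xbar)(yi-ybar)) = -114
Sxx = sum((xi-xbar)^2) = 160
b = Sxy / Sxx = -0.7125

-0.7125


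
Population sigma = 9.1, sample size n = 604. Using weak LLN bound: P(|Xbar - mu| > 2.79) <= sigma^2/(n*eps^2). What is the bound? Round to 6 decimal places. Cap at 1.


bound = min(1, sigma^2/(n*eps^2))
sigma^2 = 9.1^2 = 82.81
n*eps^2 = 604 * 2.79^2 = 604 * 7.7841 = 4701.5964
sigma^2/(n*eps^2) = 82.81 / 4701.5964 ≈ 0.01761317

0.017613


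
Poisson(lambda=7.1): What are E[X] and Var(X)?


E[X] = Var(X) = lambda = 7.1

7.1, 7.1


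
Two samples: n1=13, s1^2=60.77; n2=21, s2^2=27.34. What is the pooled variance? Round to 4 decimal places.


sp^2 = ((n1-1)*s1^2 + (n2-1)*s2^2)/(n1+n2-2)
(n1-1)*s1^2 = 12 * 60.77 = 729.24
(n2-1)*s2^2 = 20 * 27.34 = 546.8
numerator = 729.24 + 546.8 = 1276.04
n1+n2-2 = 32
sp^2 = 1276.04 / 32 = 39.87625

39.8763


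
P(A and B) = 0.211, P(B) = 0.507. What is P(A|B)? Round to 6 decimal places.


P(A|B) = P(A and B) / P(B) = 0.211 / 0.507 = 211/507 ≈ 0.41617357

0.416174


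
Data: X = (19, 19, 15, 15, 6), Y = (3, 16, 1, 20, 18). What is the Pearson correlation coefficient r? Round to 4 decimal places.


r = sum((xi-xbar)(yi-ybar)) / sqrt(sum((xi-xbar)^2) * sum((yi-ybar)^2))
n = 5, xbar = 74/5 = 14.8, ybar = 58/5 = 11.6
Sxy = sum((xi-xbar)(yi-ybar)) = -74.4
Sxx = sum((xi-xbar)^2) = 112.8
Syy = sum((yi-ybar)^2) = 317.2
sqrt(Sxx*Syy) ≈ 189.156443
r = Sxy / sqrt(Sxx*Syy) = -74.4 / 189.156443 ≈ -0.393325

-0.3933


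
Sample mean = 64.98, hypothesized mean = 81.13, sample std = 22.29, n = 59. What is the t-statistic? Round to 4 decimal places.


t = (xbar - mu0) / (s/sqrt(n))
xbar - mu0 = 64.98 - 81.13 = -16.15
sqrt(59) ≈ 7.68114575
s/sqrt(n) = 22.29 / 7.68114575 ≈ 2.90191083
t = -16.15 / 2.90191083 ≈ -5.565299

-5.5653


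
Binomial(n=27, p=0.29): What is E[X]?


E[X] = n*p = 27 * 0.29 = 7.83

7.83


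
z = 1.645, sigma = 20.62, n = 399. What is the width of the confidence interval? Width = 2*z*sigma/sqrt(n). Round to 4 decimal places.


width = 2*z*sigma/sqrt(n)
2*z*sigma = 2 * 1.645 * 20.62 = 67.8398
sqrt(399) ≈ 19.974984
width = 67.8398 / 19.974984 ≈ 3.396238

3.3962


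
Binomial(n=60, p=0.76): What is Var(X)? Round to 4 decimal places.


Var = n*p*(1-p) = 60 * 0.76 * 0.24 = 10.944

10.9440


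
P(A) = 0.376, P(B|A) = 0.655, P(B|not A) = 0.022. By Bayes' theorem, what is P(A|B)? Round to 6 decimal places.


P(A|B) = P(B|A)*P(A) / P(B), P(B) = P(B|A)*P(A) + P(B|not A)*P(not A)
P(B|A)*P(A) = 0.655 * 0.376 = 0.24628
P(B|not A)*P(not A) = 0.022 * 0.624 = 0.013728
P(B) = 0.24628 + 0.013728 = 0.260008
P(A|B) = 0.24628 / 0.260008 ≈ 0.94720162

0.947202


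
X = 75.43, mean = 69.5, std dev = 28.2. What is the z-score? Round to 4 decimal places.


z = (X - mu) / sigma
X - mu = 75.43 - 69.5 = 5.93
z = 5.93 / 28.2 = 593/2820 ≈ 0.210284

0.2103


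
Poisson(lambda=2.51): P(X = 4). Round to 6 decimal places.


P = e^(-lam) * lam^k / k!
e^(-2.51) ≈ 0.08126824
lam^k = 2.51^4 ≈ 39.691260
k! = 4! = 24
P = 0.08126824 * 39.691260 / 24 ≈ 0.134402

0.134402


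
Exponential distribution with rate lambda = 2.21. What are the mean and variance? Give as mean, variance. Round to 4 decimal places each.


mean = 1/lam, var = 1/lam^2
mean = 1 / 2.21 = 100/221 ≈ 0.452489
lam^2 = 2.21^2 = 4.8841
var = 1 / 4.8841 ≈ 0.204746

0.4525, 0.2047


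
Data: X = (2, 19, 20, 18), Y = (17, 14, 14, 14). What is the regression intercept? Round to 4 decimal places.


a = ybar - b*xbar, where b = sum((xi-xbar)(yi-ybar)) / sum((xi-xbar)^2)
n = 4, xbar = 59/4 = 14.75, ybar = 59/4 = 14.75
Sxy = sum((xi-xbar)(yi-ybar)) = -38.25
Sxx = sum((xi-xbar)^2) = 218.75
b = Sxy / Sxx = -153/875 ≈ -0.174857
a = 14.75 - (-0.174857) * 14.75 = 15163/875 ≈ 17.329143

17.3291


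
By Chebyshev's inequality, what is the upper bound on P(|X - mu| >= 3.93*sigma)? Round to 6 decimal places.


P <= 1/k^2
k^2 = 3.93^2 = 15.4449
1/k^2 = 1 / 15.4449 ≈ 0.06474629

0.064746


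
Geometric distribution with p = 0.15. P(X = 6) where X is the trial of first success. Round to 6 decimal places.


P = (1-p)^(k-1) * p
(1-p)^(k-1) = 0.85^5 ≈ 0.4437053
P = 0.4437053 * 0.15 ≈ 0.06655580

0.066556


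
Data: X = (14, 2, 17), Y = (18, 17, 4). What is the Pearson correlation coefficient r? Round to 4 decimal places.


r = sum((xi-xbar)(yi-ybar)) / sqrt(sum((xi-xbar)^2) * sum((yi-ybar)^2))
n = 3, xbar = 33/3 = 11, ybar = 39/3 = 13
Sxy = sum((xi-xbar)(yi-ybar)) = -75
Sxx = sum((xi-xbar)^2) = 126
Syy = sum((yi-ybar)^2) = 122
sqrt(Sxx*Syy) ≈ 123.983870
r = Sxy / sqrt(Sxx*Syy) = -75 / 123.983870 ≈ -0.604917

-0.6049


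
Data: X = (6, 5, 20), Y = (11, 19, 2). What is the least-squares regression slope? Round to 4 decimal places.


b = sum((xi-xbar)(yi-ybar)) / sum((xi-xbar)^2)
n = 3, xbar = 31/3 ≈ 10.333333, ybar = 32/3 ≈ 10.666667
Sxy = sum((xi-xbar)(yi-ybar)) = -389/3 ≈ -129.666667
Sxx = sum((xi-xbar)^2) = 422/3 ≈ 140.666667
b = Sxy / Sxx = -389/422 ≈ -0.921801

-0.9218


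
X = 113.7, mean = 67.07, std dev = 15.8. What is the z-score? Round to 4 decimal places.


z = (X - mu) / sigma
X - mu = 113.7 - 67.07 = 46.63
z = 46.63 / 15.8 = 4663/1580 ≈ 2.951266

2.9513


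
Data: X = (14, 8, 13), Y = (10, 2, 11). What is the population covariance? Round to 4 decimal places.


Cov = (1/n)*sum((xi-xbar)(yi-ybar))
n = 3, xbar = 35/3 ≈ 11.666667, ybar = 23/3 ≈ 7.666667
sum((xi-xbar)(yi-ybar)) = 92/3 ≈ 30.666667
Cov = 30.666667 / 3 = 92/9 ≈ 10.222222

10.2222


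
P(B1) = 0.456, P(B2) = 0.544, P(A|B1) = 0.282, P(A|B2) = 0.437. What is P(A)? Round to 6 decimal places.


P(A) = P(A|B1)*P(B1) + P(A|B2)*P(B2)
P(A|B1)*P(B1) = 0.282 * 0.456 = 0.128592
P(A|B2)*P(B2) = 0.437 * 0.544 = 0.237728
P(A) = 0.128592 + 0.237728 = 0.36632

0.366320


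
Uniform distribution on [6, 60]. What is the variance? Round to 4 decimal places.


Var = (b-a)^2 / 12
(b-a)^2 = (60 - 6)^2 = 2916
Var = 2916/12 = 243

243.0000


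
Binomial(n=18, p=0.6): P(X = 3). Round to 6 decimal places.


P = C(n,k) * p^k * (1-p)^(n-k)
C(18,3) = 816
p^k = 0.6^3 = 0.216
(1-p)^(n-k) = 0.4^15 ≈ 0.000001073742
P = 816 * 0.216 * 0.000001073742 ≈ 0.000189

0.000189


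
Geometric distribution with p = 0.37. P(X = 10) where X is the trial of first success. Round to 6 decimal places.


P = (1-p)^(k-1) * p
(1-p)^(k-1) = 0.63^9 ≈ 0.01563381
P = 0.01563381 * 0.37 ≈ 0.005784511

0.005785


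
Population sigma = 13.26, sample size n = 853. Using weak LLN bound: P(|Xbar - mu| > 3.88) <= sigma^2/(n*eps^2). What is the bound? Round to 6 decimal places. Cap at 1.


bound = min(1, sigma^2/(n*eps^2))
sigma^2 = 13.26^2 = 175.8276
n*eps^2 = 853 * 3.88^2 = 853 * 15.0544 = 12841.4032
sigma^2/(n*eps^2) = 175.8276 / 12841.4032 ≈ 0.01369224

0.013692


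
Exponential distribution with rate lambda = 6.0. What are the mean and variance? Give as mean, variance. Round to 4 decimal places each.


mean = 1/lam, var = 1/lam^2
mean = 1 / 6.0 = 1/6 ≈ 0.166667
lam^2 = 6.0^2 = 36
var = 1 / 36 = 1/36 ≈ 0.027778

0.1667, 0.0278


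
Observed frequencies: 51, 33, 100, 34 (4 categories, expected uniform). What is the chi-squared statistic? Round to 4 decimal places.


chi2 = sum((O-E)^2/E), E = total/4
total = 218, E = 218/4 = 54.5
(51 - 54.5)^2 / 54.5 = 12.25 / 54.5 = 49/218 ≈ 0.224771
(33 - 54.5)^2 / 54.5 = 462.25 / 54.5 = 1849/218 ≈ 8.481651
(100 - 54.5)^2 / 54.5 = 2070.25 / 54.5 = 8281/218 ≈ 37.986239
(34 - 54.5)^2 / 54.5 = 420.25 / 54.5 = 1681/218 ≈ 7.711009
chi2 = 5930/109 ≈ 54.403670

54.4037


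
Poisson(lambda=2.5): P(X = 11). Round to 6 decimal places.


P = e^(-lam) * lam^k / k!
e^(-2.5) ≈ 0.08208500
lam^k = 2.5^11 ≈ 23841.857910
k! = 11! = 39916800
P = 0.08208500 * 23841.857910 / 39916800 ≈ 0.000049

0.000049


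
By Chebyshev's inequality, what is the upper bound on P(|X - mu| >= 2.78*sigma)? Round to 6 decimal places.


P <= 1/k^2
k^2 = 2.78^2 = 7.7284
1/k^2 = 1 / 7.7284 ≈ 0.12939289

0.129393


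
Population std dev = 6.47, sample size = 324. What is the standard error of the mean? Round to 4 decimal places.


SE = sigma / sqrt(n)
sqrt(324) = 18
SE = 6.47 / 18 = 647/1800 ≈ 0.359444

0.3594


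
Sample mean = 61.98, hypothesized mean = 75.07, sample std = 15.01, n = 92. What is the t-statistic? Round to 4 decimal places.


t = (xbar - mu0) / (s/sqrt(n))
xbar - mu0 = 61.98 - 75.07 = -13.09
sqrt(92) ≈ 9.59166305
s/sqrt(n) = 15.01 / 9.59166305 ≈ 1.56490068
t = -13.09 / 1.56490068 ≈ -8.364748

-8.3647


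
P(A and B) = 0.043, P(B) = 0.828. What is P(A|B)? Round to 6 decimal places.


P(A|B) = P(A and B) / P(B) = 0.043 / 0.828 = 43/828 ≈ 0.05193237

0.051932


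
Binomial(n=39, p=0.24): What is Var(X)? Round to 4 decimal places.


Var = n*p*(1-p) = 39 * 0.24 * 0.76 = 7.1136

7.1136


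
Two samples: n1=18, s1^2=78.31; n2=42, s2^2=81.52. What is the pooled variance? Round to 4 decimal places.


sp^2 = ((n1-1)*s1^2 + (n2-1)*s2^2)/(n1+n2-2)
(n1-1)*s1^2 = 17 * 78.31 = 1331.27
(n2-1)*s2^2 = 41 * 81.52 = 3342.32
numerator = 1331.27 + 3342.32 = 4673.59
n1+n2-2 = 58
sp^2 = 4673.59 / 58 = 467359/5800 ≈ 80.579138

80.5791


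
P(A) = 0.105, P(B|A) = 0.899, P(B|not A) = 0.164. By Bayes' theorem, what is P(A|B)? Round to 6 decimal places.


P(A|B) = P(B|A)*P(A) / P(B), P(B) = P(B|A)*P(A) + P(B|not A)*P(not A)
P(B|A)*P(A) = 0.899 * 0.105 = 0.094395
P(B|not A)*P(not A) = 0.164 * 0.895 = 0.14678
P(B) = 0.094395 + 0.14678 = 0.241175
P(A|B) = 0.094395 / 0.241175 ≈ 0.39139629

0.391396


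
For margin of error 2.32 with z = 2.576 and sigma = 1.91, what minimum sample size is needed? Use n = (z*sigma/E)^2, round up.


z*sigma/E = 2.576 * 1.91 / 2.32 ≈ 2.120759
(z*sigma/E)^2 ≈ 4.497617
round up: n = 5

5


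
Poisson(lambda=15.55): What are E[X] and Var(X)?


E[X] = Var(X) = lambda = 15.55

15.55, 15.55


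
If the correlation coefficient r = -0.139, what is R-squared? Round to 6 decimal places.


R^2 = r^2 = (-0.139)^2 = 0.019321

0.019321


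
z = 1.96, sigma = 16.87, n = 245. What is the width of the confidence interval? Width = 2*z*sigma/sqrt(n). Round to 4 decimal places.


width = 2*z*sigma/sqrt(n)
2*z*sigma = 2 * 1.96 * 16.87 = 66.1304
sqrt(245) ≈ 15.652476
width = 66.1304 / 15.652476 ≈ 4.224916

4.2249


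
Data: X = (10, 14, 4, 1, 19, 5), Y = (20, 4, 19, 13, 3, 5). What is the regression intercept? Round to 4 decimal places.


a = ybar - b*xbar, where b = sum((xi-xbar)(yi-ybar)) / sum((xi-xbar)^2)
n = 6, xbar = 53/6 ≈ 8.833333, ybar = 64/6 = 32/3 ≈ 10.666667
Sxy = sum((xi-xbar)(yi-ybar)) = -415/3 ≈ -138.333333
Sxx = sum((xi-xbar)^2) = 1385/6 ≈ 230.833333
b = Sxy / Sxx = -166/277 ≈ -0.599278
a = 10.666667 - (-0.599278) * 8.833333 = 4421/277 ≈ 15.960289

15.9603


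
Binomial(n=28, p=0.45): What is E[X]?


E[X] = n*p = 28 * 0.45 = 12.6

12.6


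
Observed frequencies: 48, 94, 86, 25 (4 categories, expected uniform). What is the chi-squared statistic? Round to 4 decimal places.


chi2 = sum((O-E)^2/E), E = total/4
total = 253, E = 253/4 = 63.25
(48 - 63.25)^2 / 63.25 = 232.5625 / 63.25 = 3721/1012 ≈ 3.676877
(94 - 63.25)^2 / 63.25 = 945.5625 / 63.25 = 15129/1012 ≈ 14.949605
(86 - 63.25)^2 / 63.25 = 517.5625 / 63.25 = 8281/1012 ≈ 8.182806
(25 - 63.25)^2 / 63.25 = 1463.0625 / 63.25 = 23409/1012 ≈ 23.131423
chi2 = 12635/253 ≈ 49.940711

49.9407


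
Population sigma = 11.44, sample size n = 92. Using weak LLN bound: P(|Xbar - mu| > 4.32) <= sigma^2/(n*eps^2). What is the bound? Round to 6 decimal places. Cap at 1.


bound = min(1, sigma^2/(n*eps^2))
sigma^2 = 11.44^2 = 130.8736
n*eps^2 = 92 * 4.32^2 = 92 * 18.6624 = 1716.9408
sigma^2/(n*eps^2) = 130.8736 / 1716.9408 ≈ 0.07622488

0.076225


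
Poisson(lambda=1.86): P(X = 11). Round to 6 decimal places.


P = e^(-lam) * lam^k / k!
e^(-1.86) ≈ 0.1556726
lam^k = 1.86^11 ≈ 921.812062
k! = 11! = 39916800
P = 0.1556726 * 921.812062 / 39916800 ≈ 0.000004

0.000004


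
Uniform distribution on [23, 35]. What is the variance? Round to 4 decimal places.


Var = (b-a)^2 / 12
(b-a)^2 = (35 - 23)^2 = 144
Var = 144/12 = 12

12.0000


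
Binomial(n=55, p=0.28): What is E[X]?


E[X] = n*p = 55 * 0.28 = 15.4

15.4


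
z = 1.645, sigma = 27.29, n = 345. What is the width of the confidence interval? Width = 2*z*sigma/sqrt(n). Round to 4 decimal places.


width = 2*z*sigma/sqrt(n)
2*z*sigma = 2 * 1.645 * 27.29 = 89.7841
sqrt(345) ≈ 18.574176
width = 89.7841 / 18.574176 ≈ 4.833813

4.8338


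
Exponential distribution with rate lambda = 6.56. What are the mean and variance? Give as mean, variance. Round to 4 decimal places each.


mean = 1/lam, var = 1/lam^2
mean = 1 / 6.56 = 25/164 ≈ 0.152439
lam^2 = 6.56^2 = 43.0336
var = 1 / 43.0336 ≈ 0.023238

0.1524, 0.0232


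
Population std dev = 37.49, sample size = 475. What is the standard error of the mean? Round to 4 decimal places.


SE = sigma / sqrt(n)
sqrt(475) ≈ 21.794495
SE = 37.49 / 21.794495 ≈ 1.720159

1.7202


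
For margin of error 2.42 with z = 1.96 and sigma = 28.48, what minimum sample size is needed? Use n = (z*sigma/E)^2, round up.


z*sigma/E = 1.96 * 28.48 / 2.42 = 69776/3025 ≈ 23.066446
(z*sigma/E)^2 ≈ 532.060944
round up: n = 533

533


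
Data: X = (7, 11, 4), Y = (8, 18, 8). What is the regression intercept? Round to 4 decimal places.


a = ybar - b*xbar, where b = sum((xi-xbar)(yi-ybar)) / sum((xi-xbar)^2)
n = 3, xbar = 22/3 ≈ 7.333333, ybar = 34/3 ≈ 11.333333
Sxy = sum((xi-xbar)(yi-ybar)) = 110/3 ≈ 36.666667
Sxx = sum((xi-xbar)^2) = 74/3 ≈ 24.666667
b = Sxy / Sxx = 55/37 ≈ 1.486486
a = 11.333333 - 1.486486 * 7.333333 = 16/37 ≈ 0.432432

0.4324


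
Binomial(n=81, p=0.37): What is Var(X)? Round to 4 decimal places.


Var = n*p*(1-p) = 81 * 0.37 * 0.63 = 18.8811

18.8811


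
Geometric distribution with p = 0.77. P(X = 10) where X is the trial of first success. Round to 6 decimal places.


P = (1-p)^(k-1) * p
(1-p)^(k-1) = 0.23^9 ≈ 0.000001801153
P = 0.000001801153 * 0.77 ≈ 0.000001386888

0.000001


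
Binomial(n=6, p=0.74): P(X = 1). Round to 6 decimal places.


P = C(n,k) * p^k * (1-p)^(n-k)
C(6,1) = 6
p^k = 0.74^1 = 0.74
(1-p)^(n-k) = 0.26^5 ≈ 0.001188138
P = 6 * 0.74 * 0.001188138 ≈ 0.005275

0.005275


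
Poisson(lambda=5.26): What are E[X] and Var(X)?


E[X] = Var(X) = lambda = 5.26

5.26, 5.26


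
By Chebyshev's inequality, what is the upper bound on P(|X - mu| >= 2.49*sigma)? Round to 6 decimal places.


P <= 1/k^2
k^2 = 2.49^2 = 6.2001
1/k^2 = 1 / 6.2001 ≈ 0.16128772

0.161288


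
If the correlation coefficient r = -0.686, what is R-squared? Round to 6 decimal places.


R^2 = r^2 = (-0.686)^2 = 0.470596

0.470596


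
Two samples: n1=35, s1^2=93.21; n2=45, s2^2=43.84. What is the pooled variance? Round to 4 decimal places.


sp^2 = ((n1-1)*s1^2 + (n2-1)*s2^2)/(n1+n2-2)
(n1-1)*s1^2 = 34 * 93.21 = 3169.14
(n2-1)*s2^2 = 44 * 43.84 = 1928.96
numerator = 3169.14 + 1928.96 = 5098.1
n1+n2-2 = 78
sp^2 = 5098.1 / 78 = 50981/780 ≈ 65.360256

65.3603


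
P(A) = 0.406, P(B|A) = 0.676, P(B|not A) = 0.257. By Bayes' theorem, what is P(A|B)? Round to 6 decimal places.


P(A|B) = P(B|A)*P(A) / P(B), P(B) = P(B|A)*P(A) + P(B|not A)*P(not A)
P(B|A)*P(A) = 0.676 * 0.406 = 0.274456
P(B|not A)*P(not A) = 0.257 * 0.594 = 0.152658
P(B) = 0.274456 + 0.152658 = 0.427114
P(A|B) = 0.274456 / 0.427114 ≈ 0.64258254

0.642583


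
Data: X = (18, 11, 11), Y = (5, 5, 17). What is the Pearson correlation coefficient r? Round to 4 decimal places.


r = sum((xi-xbar)(yi-ybar)) / sqrt(sum((xi-xbar)^2) * sum((yi-ybar)^2))
n = 3, xbar = 40/3 ≈ 13.333333, ybar = 27/3 = 9
Sxy = sum((xi-xbar)(yi-ybar)) = -28
Sxx = sum((xi-xbar)^2) = 98/3 ≈ 32.666667
Syy = sum((yi-ybar)^2) = 96
sqrt(Sxx*Syy) = 56
r = Sxy / sqrt(Sxx*Syy) = -28 / 56 = -0.5

-0.5000


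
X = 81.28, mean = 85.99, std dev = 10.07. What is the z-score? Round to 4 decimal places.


z = (X - mu) / sigma
X - mu = 81.28 - 85.99 = -4.71
z = -4.71 / 10.07 = -471/1007 ≈ -0.467726

-0.4677


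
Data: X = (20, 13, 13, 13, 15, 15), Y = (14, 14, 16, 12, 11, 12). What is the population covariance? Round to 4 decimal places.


Cov = (1/n)*sum((xi-xbar)(yi-ybar))
n = 6, xbar = 89/6 ≈ 14.833333, ybar = 79/6 ≈ 13.166667
sum((xi-xbar)(yi-ybar)) = -5/6 ≈ -0.833333
Cov = -0.833333 / 6 = -5/36 ≈ -0.138889

-0.1389


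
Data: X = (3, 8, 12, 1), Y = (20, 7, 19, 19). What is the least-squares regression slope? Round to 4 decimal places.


b = sum((xi-xbar)(yi-ybar)) / sum((xi-xbar)^2)
n = 4, xbar = 24/4 = 6, ybar = 65/4 = 16.25
Sxy = sum((xi-xbar)(yi-ybar)) = -27
Sxx = sum((xi-xbar)^2) = 74
b = Sxy / Sxx = -27/74 ≈ -0.364865

-0.3649


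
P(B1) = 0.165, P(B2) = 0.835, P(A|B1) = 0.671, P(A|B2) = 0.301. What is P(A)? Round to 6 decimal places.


P(A) = P(A|B1)*P(B1) + P(A|B2)*P(B2)
P(A|B1)*P(B1) = 0.671 * 0.165 = 0.110715
P(A|B2)*P(B2) = 0.301 * 0.835 = 0.251335
P(A) = 0.110715 + 0.251335 = 0.36205

0.362050


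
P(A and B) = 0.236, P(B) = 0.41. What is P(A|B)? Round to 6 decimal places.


P(A|B) = P(A and B) / P(B) = 0.236 / 0.41 = 118/205 ≈ 0.57560976

0.575610


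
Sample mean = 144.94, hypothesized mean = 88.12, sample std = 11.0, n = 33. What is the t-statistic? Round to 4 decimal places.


t = (xbar - mu0) / (s/sqrt(n))
xbar - mu0 = 144.94 - 88.12 = 56.82
sqrt(33) ≈ 5.74456265
s/sqrt(n) = 11.0 / 5.74456265 ≈ 1.91485422
t = 56.82 / 1.91485422 ≈ 29.673277

29.6733


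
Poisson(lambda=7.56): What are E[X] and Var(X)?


E[X] = Var(X) = lambda = 7.56

7.56, 7.56


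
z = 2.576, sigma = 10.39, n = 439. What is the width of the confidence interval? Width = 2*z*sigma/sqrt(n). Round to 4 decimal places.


width = 2*z*sigma/sqrt(n)
2*z*sigma = 2 * 2.576 * 10.39 = 53.52928
sqrt(439) ≈ 20.952327
width = 53.52928 / 20.952327 ≈ 2.554813

2.5548


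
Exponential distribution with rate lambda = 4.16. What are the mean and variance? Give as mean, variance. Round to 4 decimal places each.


mean = 1/lam, var = 1/lam^2
mean = 1 / 4.16 = 25/104 ≈ 0.240385
lam^2 = 4.16^2 = 17.3056
var = 1 / 17.3056 ≈ 0.057785

0.2404, 0.0578


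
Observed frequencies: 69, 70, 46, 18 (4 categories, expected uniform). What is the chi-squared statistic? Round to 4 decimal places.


chi2 = sum((O-E)^2/E), E = total/4
total = 203, E = 203/4 = 50.75
(69 - 50.75)^2 / 50.75 = 333.0625 / 50.75 = 5329/812 ≈ 6.562808
(70 - 50.75)^2 / 50.75 = 370.5625 / 50.75 = 847/116 ≈ 7.301724
(46 - 50.75)^2 / 50.75 = 22.5625 / 50.75 = 361/812 ≈ 0.444581
(18 - 50.75)^2 / 50.75 = 1072.5625 / 50.75 = 17161/812 ≈ 21.134236
chi2 = 7195/203 ≈ 35.443350

35.4433


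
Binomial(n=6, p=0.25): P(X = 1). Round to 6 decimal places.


P = C(n,k) * p^k * (1-p)^(n-k)
C(6,1) = 6
p^k = 0.25^1 = 0.25
(1-p)^(n-k) = 0.75^5 = 243/1024 ≈ 0.2373047
P = 6 * 0.25 * 0.2373047 = 729/2048 ≈ 0.355957

0.355957


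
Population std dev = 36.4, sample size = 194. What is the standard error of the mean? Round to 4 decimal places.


SE = sigma / sqrt(n)
sqrt(194) ≈ 13.928388
SE = 36.4 / 13.928388 ≈ 2.613368

2.6134


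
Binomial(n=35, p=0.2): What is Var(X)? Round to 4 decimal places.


Var = n*p*(1-p) = 35 * 0.2 * 0.8 = 5.6

5.6000


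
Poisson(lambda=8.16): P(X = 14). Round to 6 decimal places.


P = e^(-lam) * lam^k / k!
e^(-8.16) ≈ 0.0002858624
lam^k = 8.16^14 ≈ 5803128970364.486321
k! = 14! = 87178291200
P = 0.0002858624 * 5803128970364.486321 / 87178291200 ≈ 0.019029

0.019029


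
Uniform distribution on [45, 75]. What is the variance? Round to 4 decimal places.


Var = (b-a)^2 / 12
(b-a)^2 = (75 - 45)^2 = 900
Var = 900/12 = 75

75.0000


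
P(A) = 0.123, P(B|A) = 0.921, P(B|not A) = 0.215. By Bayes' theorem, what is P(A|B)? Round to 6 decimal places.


P(A|B) = P(B|A)*P(A) / P(B), P(B) = P(B|A)*P(A) + P(B|not A)*P(not A)
P(B|A)*P(A) = 0.921 * 0.123 = 0.113283
P(B|not A)*P(not A) = 0.215 * 0.877 = 0.188555
P(B) = 0.113283 + 0.188555 = 0.301838
P(A|B) = 0.113283 / 0.301838 ≈ 0.37531060

0.375311


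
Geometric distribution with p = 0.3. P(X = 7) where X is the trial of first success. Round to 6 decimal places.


P = (1-p)^(k-1) * p
(1-p)^(k-1) = 0.7^6 = 0.117649
P = 0.117649 * 0.3 = 0.0352947

0.035295


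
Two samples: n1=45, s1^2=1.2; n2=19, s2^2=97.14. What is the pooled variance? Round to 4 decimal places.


sp^2 = ((n1-1)*s1^2 + (n2-1)*s2^2)/(n1+n2-2)
(n1-1)*s1^2 = 44 * 1.2 = 52.8
(n2-1)*s2^2 = 18 * 97.14 = 1748.52
numerator = 52.8 + 1748.52 = 1801.32
n1+n2-2 = 62
sp^2 = 1801.32 / 62 = 45033/1550 ≈ 29.053548

29.0535


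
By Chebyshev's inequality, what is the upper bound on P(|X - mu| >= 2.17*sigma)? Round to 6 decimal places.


P <= 1/k^2
k^2 = 2.17^2 = 4.7089
1/k^2 = 1 / 4.7089 ≈ 0.21236382

0.212364


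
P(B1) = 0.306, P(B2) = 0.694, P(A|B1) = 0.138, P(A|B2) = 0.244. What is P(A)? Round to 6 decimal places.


P(A) = P(A|B1)*P(B1) + P(A|B2)*P(B2)
P(A|B1)*P(B1) = 0.138 * 0.306 = 0.042228
P(A|B2)*P(B2) = 0.244 * 0.694 = 0.169336
P(A) = 0.042228 + 0.169336 = 0.211564

0.211564


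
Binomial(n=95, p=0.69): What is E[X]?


E[X] = n*p = 95 * 0.69 = 65.55

65.55


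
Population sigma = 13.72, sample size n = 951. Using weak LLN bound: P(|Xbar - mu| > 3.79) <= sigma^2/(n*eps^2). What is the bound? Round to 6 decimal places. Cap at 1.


bound = min(1, sigma^2/(n*eps^2))
sigma^2 = 13.72^2 = 188.2384
n*eps^2 = 951 * 3.79^2 = 951 * 14.3641 = 13660.2591
sigma^2/(n*eps^2) = 188.2384 / 13660.2591 ≈ 0.01378000

0.013780


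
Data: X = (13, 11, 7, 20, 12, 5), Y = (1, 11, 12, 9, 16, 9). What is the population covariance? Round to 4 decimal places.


Cov = (1/n)*sum((xi-xbar)(yi-ybar))
n = 6, xbar = 68/6 = 34/3 ≈ 11.333333, ybar = 58/6 = 29/3 ≈ 9.666667
sum((xi-xbar)(yi-ybar)) = -67/3 ≈ -22.333333
Cov = -22.333333 / 6 = -67/18 ≈ -3.722222

-3.7222


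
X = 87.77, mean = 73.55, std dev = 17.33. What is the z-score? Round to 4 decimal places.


z = (X - mu) / sigma
X - mu = 87.77 - 73.55 = 14.22
z = 14.22 / 17.33 = 1422/1733 ≈ 0.820542

0.8205


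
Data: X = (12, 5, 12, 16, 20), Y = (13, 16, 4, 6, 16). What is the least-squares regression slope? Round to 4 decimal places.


b = sum((xi-xbar)(yi-ybar)) / sum((xi-xbar)^2)
n = 5, xbar = 65/5 = 13, ybar = 55/5 = 11
Sxy = sum((xi-xbar)(yi-ybar)) = -15
Sxx = sum((xi-xbar)^2) = 124
b = Sxy / Sxx = -15/124 ≈ -0.120968

-0.1210


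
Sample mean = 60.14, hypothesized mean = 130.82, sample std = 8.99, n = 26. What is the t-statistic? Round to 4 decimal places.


t = (xbar - mu0) / (s/sqrt(n))
xbar - mu0 = 60.14 - 130.82 = -70.68
sqrt(26) ≈ 5.09901951
s/sqrt(n) = 8.99 / 5.09901951 ≈ 1.76308405
t = -70.68 / 1.76308405 ≈ -40.088843

-40.0888


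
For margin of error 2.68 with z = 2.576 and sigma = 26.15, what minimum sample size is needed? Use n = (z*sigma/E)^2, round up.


z*sigma/E = 2.576 * 26.15 / 2.68 = 84203/3350 ≈ 25.135224
(z*sigma/E)^2 ≈ 631.779480
round up: n = 632

632


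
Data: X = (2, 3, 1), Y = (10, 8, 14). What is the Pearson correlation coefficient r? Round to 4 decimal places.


r = sum((xi-xbar)(yi-ybar)) / sqrt(sum((xi-xbar)^2) * sum((yi-ybar)^2))
n = 3, xbar = 6/3 = 2, ybar = 32/3 ≈ 10.666667
Sxy = sum((xi-xbar)(yi-ybar)) = -6
Sxx = sum((xi-xbar)^2) = 2
Syy = sum((yi-ybar)^2) = 56/3 ≈ 18.666667
sqrt(Sxx*Syy) ≈ 6.110101
r = Sxy / sqrt(Sxx*Syy) = -6 / 6.110101 ≈ -0.981981

-0.9820


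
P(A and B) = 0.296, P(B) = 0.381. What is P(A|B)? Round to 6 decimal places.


P(A|B) = P(A and B) / P(B) = 0.296 / 0.381 = 296/381 ≈ 0.77690289

0.776903


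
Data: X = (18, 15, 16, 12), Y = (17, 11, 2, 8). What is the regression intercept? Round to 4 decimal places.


a = ybar - b*xbar, where b = sum((xi-xbar)(yi-ybar)) / sum((xi-xbar)^2)
n = 4, xbar = 61/4 = 15.25, ybar = 38/4 = 9.5
Sxy = sum((xi-xbar)(yi-ybar)) = 19.5
Sxx = sum((xi-xbar)^2) = 18.75
b = Sxy / Sxx = 1.04
a = 9.5 - 1.04 * 15.25 = -6.36

-6.3600


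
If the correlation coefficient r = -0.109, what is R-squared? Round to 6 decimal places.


R^2 = r^2 = (-0.109)^2 = 0.011881

0.011881


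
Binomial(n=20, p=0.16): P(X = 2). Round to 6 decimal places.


P = C(n,k) * p^k * (1-p)^(n-k)
C(20,2) = 190
p^k = 0.16^2 = 0.0256
(1-p)^(n-k) = 0.84^18 ≈ 0.04335380
P = 190 * 0.0256 * 0.04335380 ≈ 0.210873

0.210873
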